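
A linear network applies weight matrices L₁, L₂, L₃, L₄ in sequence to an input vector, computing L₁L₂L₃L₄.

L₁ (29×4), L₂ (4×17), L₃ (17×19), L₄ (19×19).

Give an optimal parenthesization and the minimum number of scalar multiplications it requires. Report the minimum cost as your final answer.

Adjacent pairs: L₁L₂ = 29·4·17 = 1972; L₂L₃ = 4·17·19 = 1292; L₃L₄ = 17·19·19 = 6137.
Length 3: L₁..L₃: k=1: 0+1292+29·4·19=3496; k=2: 1972+0+29·17·19=11339 → min 3496 | L₂..L₄: k=2: 0+6137+4·17·19=7429; k=3: 1292+0+4·19·19=2736 → min 2736.
Length 4: L₁..L₄: k=1: 0+2736+29·4·19=4940; k=2: 1972+6137+29·17·19=17476; k=3: 3496+0+29·19·19=13965 → min 4940.
Optimal parenthesization: (L₁((L₂L₃)L₄)) with cost 4940.

4940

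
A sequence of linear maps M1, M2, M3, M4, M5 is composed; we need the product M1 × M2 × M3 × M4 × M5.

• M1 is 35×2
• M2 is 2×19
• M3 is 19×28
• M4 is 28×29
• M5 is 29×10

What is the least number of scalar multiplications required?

3968

Adjacent pairs: M1M2 = 35·2·19 = 1330; M2M3 = 2·19·28 = 1064; M3M4 = 19·28·29 = 15428; M4M5 = 28·29·10 = 8120.
Length 3: M1..M3: k=1: 0+1064+35·2·28=3024; k=2: 1330+0+35·19·28=19950 → min 3024 | M2..M4: k=2: 0+15428+2·19·29=16530; k=3: 1064+0+2·28·29=2688 → min 2688 | M3..M5: k=3: 0+8120+19·28·10=13440; k=4: 15428+0+19·29·10=20938 → min 13440.
Length 4: M1..M4: k=1: 0+2688+35·2·29=4718; k=2: 1330+15428+35·19·29=36043; k=3: 3024+0+35·28·29=31444 → min 4718 | M2..M5: k=2: 0+13440+2·19·10=13820; k=3: 1064+8120+2·28·10=9744; k=4: 2688+0+2·29·10=3268 → min 3268.
Length 5: M1..M5: k=1: 0+3268+35·2·10=3968; k=2: 1330+13440+35·19·10=21420; k=3: 3024+8120+35·28·10=20944; k=4: 4718+0+35·29·10=14868 → min 3968.
Optimal order: (M1 × (((M2 × M3) × M4) × M5)) with cost 3968.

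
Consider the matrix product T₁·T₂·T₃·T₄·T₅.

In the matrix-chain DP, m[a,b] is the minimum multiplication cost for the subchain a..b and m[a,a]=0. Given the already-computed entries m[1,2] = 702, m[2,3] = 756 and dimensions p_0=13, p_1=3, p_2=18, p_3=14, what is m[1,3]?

1302

m[1,3] = min over k∈[1,2] of m[1,k]+m[k+1,3]+p_{0}·p_k·p_{3}.
k=1: 0 + 756 + 13·3·14 = 1302; k=2: 702 + 0 + 13·18·14 = 3978.
Minimum: 1302 at k=1.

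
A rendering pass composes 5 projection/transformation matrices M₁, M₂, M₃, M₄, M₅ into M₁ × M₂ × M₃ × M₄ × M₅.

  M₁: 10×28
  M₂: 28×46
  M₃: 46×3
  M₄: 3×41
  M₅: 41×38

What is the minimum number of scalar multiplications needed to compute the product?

10518

Adjacent pairs: M₁M₂ = 10·28·46 = 12880; M₂M₃ = 28·46·3 = 3864; M₃M₄ = 46·3·41 = 5658; M₄M₅ = 3·41·38 = 4674.
Length 3: M₁..M₃: k=1: 0+3864+10·28·3=4704; k=2: 12880+0+10·46·3=14260 → min 4704 | M₂..M₄: k=2: 0+5658+28·46·41=58466; k=3: 3864+0+28·3·41=7308 → min 7308 | M₃..M₅: k=3: 0+4674+46·3·38=9918; k=4: 5658+0+46·41·38=77326 → min 9918.
Length 4: M₁..M₄: k=1: 0+7308+10·28·41=18788; k=2: 12880+5658+10·46·41=37398; k=3: 4704+0+10·3·41=5934 → min 5934 | M₂..M₅: k=2: 0+9918+28·46·38=58862; k=3: 3864+4674+28·3·38=11730; k=4: 7308+0+28·41·38=50932 → min 11730.
Length 5: M₁..M₅: k=1: 0+11730+10·28·38=22370; k=2: 12880+9918+10·46·38=40278; k=3: 4704+4674+10·3·38=10518; k=4: 5934+0+10·41·38=21514 → min 10518.
Optimal order: ((M₁ × (M₂ × M₃)) × (M₄ × M₅)) with cost 10518.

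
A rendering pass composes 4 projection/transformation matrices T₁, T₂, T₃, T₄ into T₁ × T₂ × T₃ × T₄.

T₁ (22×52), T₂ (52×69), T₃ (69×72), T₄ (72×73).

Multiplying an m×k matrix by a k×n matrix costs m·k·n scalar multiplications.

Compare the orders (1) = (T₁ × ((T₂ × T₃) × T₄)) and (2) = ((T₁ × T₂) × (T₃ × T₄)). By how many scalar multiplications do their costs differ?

62746

Order (1) = (T₁ × ((T₂ × T₃) × T₄)): (T₂ × T₃): 52×69 by 69×72 → 52×72, cost 52·69·72 = 258336; ((T₂ × T₃) × T₄): 52×72 by 72×73 → 52×73, cost 52·72·73 = 273312; cumulative 531648; (T₁ × ((T₂ × T₃) × T₄)): 22×52 by 52×73 → 22×73, cost 22·52·73 = 83512; cumulative 615160. Total 615160.
Order (2) = ((T₁ × T₂) × (T₃ × T₄)): (T₁ × T₂): 22×52 by 52×69 → 22×69, cost 22·52·69 = 78936; (T₃ × T₄): 69×72 by 72×73 → 69×73, cost 69·72·73 = 362664; ((T₁ × T₂) × (T₃ × T₄)): 22×69 by 69×73 → 22×73, cost 22·69·73 = 110814; cumulative 552414. Total 552414.
Difference: |615160 − 552414| = 62746.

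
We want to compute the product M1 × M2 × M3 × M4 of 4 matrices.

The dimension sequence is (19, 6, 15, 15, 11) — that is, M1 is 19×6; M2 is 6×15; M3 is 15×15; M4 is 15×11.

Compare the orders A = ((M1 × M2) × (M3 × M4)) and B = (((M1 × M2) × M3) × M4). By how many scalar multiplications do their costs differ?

1800

Order A = ((M1 × M2) × (M3 × M4)): (M1 × M2): 19×6 by 6×15 → 19×15, cost 19·6·15 = 1710; (M3 × M4): 15×15 by 15×11 → 15×11, cost 15·15·11 = 2475; ((M1 × M2) × (M3 × M4)): 19×15 by 15×11 → 19×11, cost 19·15·11 = 3135; cumulative 7320. Total 7320.
Order B = (((M1 × M2) × M3) × M4): (M1 × M2): 19×6 by 6×15 → 19×15, cost 19·6·15 = 1710; ((M1 × M2) × M3): 19×15 by 15×15 → 19×15, cost 19·15·15 = 4275; cumulative 5985; (((M1 × M2) × M3) × M4): 19×15 by 15×11 → 19×11, cost 19·15·11 = 3135; cumulative 9120. Total 9120.
Difference: |7320 − 9120| = 1800.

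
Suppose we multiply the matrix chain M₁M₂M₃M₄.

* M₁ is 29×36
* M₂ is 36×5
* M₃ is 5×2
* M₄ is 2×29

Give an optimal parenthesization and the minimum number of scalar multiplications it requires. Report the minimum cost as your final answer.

Adjacent pairs: M₁M₂ = 29·36·5 = 5220; M₂M₃ = 36·5·2 = 360; M₃M₄ = 5·2·29 = 290.
Length 3: M₁..M₃: k=1: 0+360+29·36·2=2448; k=2: 5220+0+29·5·2=5510 → min 2448 | M₂..M₄: k=2: 0+290+36·5·29=5510; k=3: 360+0+36·2·29=2448 → min 2448.
Length 4: M₁..M₄: k=1: 0+2448+29·36·29=32724; k=2: 5220+290+29·5·29=9715; k=3: 2448+0+29·2·29=4130 → min 4130.
Optimal parenthesization: ((M₁(M₂M₃))M₄) with cost 4130.

4130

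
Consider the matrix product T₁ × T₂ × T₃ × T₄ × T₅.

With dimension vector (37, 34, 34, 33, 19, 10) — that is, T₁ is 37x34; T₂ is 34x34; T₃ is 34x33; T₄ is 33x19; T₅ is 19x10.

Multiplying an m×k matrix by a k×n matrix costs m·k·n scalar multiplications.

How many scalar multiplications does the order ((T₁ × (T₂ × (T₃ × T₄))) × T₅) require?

(T₃ × T₄): 34×33 by 33×19 → 34×19, cost 34·33·19 = 21318
(T₂ × (T₃ × T₄)): 34×34 by 34×19 → 34×19, cost 34·34·19 = 21964; cumulative 43282
(T₁ × (T₂ × (T₃ × T₄))): 37×34 by 34×19 → 37×19, cost 37·34·19 = 23902; cumulative 67184
((T₁ × (T₂ × (T₃ × T₄))) × T₅): 37×19 by 19×10 → 37×10, cost 37·19·10 = 7030; cumulative 74214
Total: 74214 scalar multiplications.

74214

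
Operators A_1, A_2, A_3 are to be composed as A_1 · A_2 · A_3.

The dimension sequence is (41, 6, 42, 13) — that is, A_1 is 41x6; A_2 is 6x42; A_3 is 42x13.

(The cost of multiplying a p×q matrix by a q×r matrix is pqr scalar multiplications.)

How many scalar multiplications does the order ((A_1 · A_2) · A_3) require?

(A_1 · A_2): 41×6 by 6×42 → 41×42, cost 41·6·42 = 10332
((A_1 · A_2) · A_3): 41×42 by 42×13 → 41×13, cost 41·42·13 = 22386; cumulative 32718
Total: 32718 scalar multiplications.

32718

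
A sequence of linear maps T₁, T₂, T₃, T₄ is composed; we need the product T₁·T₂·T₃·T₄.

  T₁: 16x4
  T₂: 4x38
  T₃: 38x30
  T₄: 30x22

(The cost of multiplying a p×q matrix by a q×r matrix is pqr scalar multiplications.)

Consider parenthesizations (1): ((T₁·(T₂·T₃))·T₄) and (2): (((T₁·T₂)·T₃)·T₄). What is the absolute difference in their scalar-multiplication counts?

Order (1) = ((T₁·(T₂·T₃))·T₄): (T₂·T₃): 4×38 by 38×30 → 4×30, cost 4·38·30 = 4560; (T₁·(T₂·T₃)): 16×4 by 4×30 → 16×30, cost 16·4·30 = 1920; cumulative 6480; ((T₁·(T₂·T₃))·T₄): 16×30 by 30×22 → 16×22, cost 16·30·22 = 10560; cumulative 17040. Total 17040.
Order (2) = (((T₁·T₂)·T₃)·T₄): (T₁·T₂): 16×4 by 4×38 → 16×38, cost 16·4·38 = 2432; ((T₁·T₂)·T₃): 16×38 by 38×30 → 16×30, cost 16·38·30 = 18240; cumulative 20672; (((T₁·T₂)·T₃)·T₄): 16×30 by 30×22 → 16×22, cost 16·30·22 = 10560; cumulative 31232. Total 31232.
Difference: |17040 − 31232| = 14192.

14192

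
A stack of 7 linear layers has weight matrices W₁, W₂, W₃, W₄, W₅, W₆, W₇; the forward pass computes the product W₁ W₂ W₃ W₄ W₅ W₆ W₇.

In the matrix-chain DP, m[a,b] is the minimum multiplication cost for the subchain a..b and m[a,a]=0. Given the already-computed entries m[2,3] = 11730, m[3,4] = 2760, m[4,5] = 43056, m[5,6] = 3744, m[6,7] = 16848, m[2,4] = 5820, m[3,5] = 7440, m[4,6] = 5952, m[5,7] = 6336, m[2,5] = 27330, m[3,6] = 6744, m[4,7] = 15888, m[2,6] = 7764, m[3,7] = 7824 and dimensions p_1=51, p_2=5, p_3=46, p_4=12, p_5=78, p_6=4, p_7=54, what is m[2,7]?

m[2,7] = min over k∈[2,6] of m[2,k]+m[k+1,7]+p_{1}·p_k·p_{7}.
k=2: 0 + 7824 + 51·5·54 = 21594; k=3: 11730 + 15888 + 51·46·54 = 154302; k=4: 5820 + 6336 + 51·12·54 = 45204; k=5: 27330 + 16848 + 51·78·54 = 258990; k=6: 7764 + 0 + 51·4·54 = 18780.
Minimum: 18780 at k=6.

18780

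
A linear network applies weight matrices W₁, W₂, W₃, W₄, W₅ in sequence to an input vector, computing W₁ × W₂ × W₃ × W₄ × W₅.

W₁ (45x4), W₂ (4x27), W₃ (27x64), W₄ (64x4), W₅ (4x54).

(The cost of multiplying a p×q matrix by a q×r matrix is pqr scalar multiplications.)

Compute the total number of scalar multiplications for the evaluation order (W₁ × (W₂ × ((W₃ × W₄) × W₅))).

(W₃ × W₄): 27×64 by 64×4 → 27×4, cost 27·64·4 = 6912
((W₃ × W₄) × W₅): 27×4 by 4×54 → 27×54, cost 27·4·54 = 5832; cumulative 12744
(W₂ × ((W₃ × W₄) × W₅)): 4×27 by 27×54 → 4×54, cost 4·27·54 = 5832; cumulative 18576
(W₁ × (W₂ × ((W₃ × W₄) × W₅))): 45×4 by 4×54 → 45×54, cost 45·4·54 = 9720; cumulative 28296
Total: 28296 scalar multiplications.

28296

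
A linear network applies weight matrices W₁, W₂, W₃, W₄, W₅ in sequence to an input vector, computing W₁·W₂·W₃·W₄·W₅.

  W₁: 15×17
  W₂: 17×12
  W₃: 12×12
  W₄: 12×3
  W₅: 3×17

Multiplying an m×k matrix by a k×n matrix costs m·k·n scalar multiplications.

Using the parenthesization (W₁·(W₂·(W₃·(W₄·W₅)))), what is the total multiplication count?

10863

(W₄·W₅): 12×3 by 3×17 → 12×17, cost 12·3·17 = 612
(W₃·(W₄·W₅)): 12×12 by 12×17 → 12×17, cost 12·12·17 = 2448; cumulative 3060
(W₂·(W₃·(W₄·W₅))): 17×12 by 12×17 → 17×17, cost 17·12·17 = 3468; cumulative 6528
(W₁·(W₂·(W₃·(W₄·W₅)))): 15×17 by 17×17 → 15×17, cost 15·17·17 = 4335; cumulative 10863
Total: 10863 scalar multiplications.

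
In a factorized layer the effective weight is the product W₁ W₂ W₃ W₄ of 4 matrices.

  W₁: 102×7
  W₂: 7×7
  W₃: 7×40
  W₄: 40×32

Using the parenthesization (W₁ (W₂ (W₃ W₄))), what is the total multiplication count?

(W₃ W₄): 7×40 by 40×32 → 7×32, cost 7·40·32 = 8960
(W₂ (W₃ W₄)): 7×7 by 7×32 → 7×32, cost 7·7·32 = 1568; cumulative 10528
(W₁ (W₂ (W₃ W₄))): 102×7 by 7×32 → 102×32, cost 102·7·32 = 22848; cumulative 33376
Total: 33376 scalar multiplications.

33376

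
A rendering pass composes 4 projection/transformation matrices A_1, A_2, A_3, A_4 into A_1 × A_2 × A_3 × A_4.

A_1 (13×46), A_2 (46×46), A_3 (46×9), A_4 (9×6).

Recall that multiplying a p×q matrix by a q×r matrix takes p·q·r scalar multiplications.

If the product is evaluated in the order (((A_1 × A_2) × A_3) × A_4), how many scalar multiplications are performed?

33592

(A_1 × A_2): 13×46 by 46×46 → 13×46, cost 13·46·46 = 27508
((A_1 × A_2) × A_3): 13×46 by 46×9 → 13×9, cost 13·46·9 = 5382; cumulative 32890
(((A_1 × A_2) × A_3) × A_4): 13×9 by 9×6 → 13×6, cost 13·9·6 = 702; cumulative 33592
Total: 33592 scalar multiplications.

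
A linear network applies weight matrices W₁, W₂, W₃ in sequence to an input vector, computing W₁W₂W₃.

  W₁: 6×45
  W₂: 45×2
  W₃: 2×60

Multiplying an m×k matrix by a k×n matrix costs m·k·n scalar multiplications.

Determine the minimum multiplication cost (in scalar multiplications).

1260

Order (W₁(W₂W₃)): (W₂W₃): 45×2 by 2×60 → 45×60, cost 45·2·60 = 5400; (W₁(W₂W₃)): 6×45 by 45×60 → 6×60, cost 6·45·60 = 16200; cumulative 21600. Total 21600.
Order ((W₁W₂)W₃): (W₁W₂): 6×45 by 45×2 → 6×2, cost 6·45·2 = 540; ((W₁W₂)W₃): 6×2 by 2×60 → 6×60, cost 6·2·60 = 720; cumulative 1260. Total 1260.
Minimum: 1260.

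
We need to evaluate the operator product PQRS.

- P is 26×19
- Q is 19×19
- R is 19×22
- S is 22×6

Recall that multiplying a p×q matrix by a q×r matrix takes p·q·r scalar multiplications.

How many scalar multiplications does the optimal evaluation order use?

7638

Adjacent pairs: PQ = 26·19·19 = 9386; QR = 19·19·22 = 7942; RS = 19·22·6 = 2508.
Length 3: P..R: k=1: 0+7942+26·19·22=18810; k=2: 9386+0+26·19·22=20254 → min 18810 | Q..S: k=2: 0+2508+19·19·6=4674; k=3: 7942+0+19·22·6=10450 → min 4674.
Length 4: P..S: k=1: 0+4674+26·19·6=7638; k=2: 9386+2508+26·19·6=14858; k=3: 18810+0+26·22·6=22242 → min 7638.
Optimal order: (P(Q(RS))) with cost 7638.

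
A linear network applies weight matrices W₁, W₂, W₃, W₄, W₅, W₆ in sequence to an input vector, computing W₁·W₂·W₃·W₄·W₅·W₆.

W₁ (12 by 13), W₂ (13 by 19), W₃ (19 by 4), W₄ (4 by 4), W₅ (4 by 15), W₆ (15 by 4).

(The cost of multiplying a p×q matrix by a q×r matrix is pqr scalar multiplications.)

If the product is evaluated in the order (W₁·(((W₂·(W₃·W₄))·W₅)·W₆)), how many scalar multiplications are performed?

3476

(W₃·W₄): 19×4 by 4×4 → 19×4, cost 19·4·4 = 304
(W₂·(W₃·W₄)): 13×19 by 19×4 → 13×4, cost 13·19·4 = 988; cumulative 1292
((W₂·(W₃·W₄))·W₅): 13×4 by 4×15 → 13×15, cost 13·4·15 = 780; cumulative 2072
(((W₂·(W₃·W₄))·W₅)·W₆): 13×15 by 15×4 → 13×4, cost 13·15·4 = 780; cumulative 2852
(W₁·(((W₂·(W₃·W₄))·W₅)·W₆)): 12×13 by 13×4 → 12×4, cost 12·13·4 = 624; cumulative 3476
Total: 3476 scalar multiplications.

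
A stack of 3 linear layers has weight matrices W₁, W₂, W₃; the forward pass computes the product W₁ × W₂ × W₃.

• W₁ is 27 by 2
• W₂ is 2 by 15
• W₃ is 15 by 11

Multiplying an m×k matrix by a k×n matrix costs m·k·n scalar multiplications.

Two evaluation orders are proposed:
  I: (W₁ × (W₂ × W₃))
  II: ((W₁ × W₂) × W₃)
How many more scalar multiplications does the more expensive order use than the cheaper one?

Order I = (W₁ × (W₂ × W₃)): (W₂ × W₃): 2×15 by 15×11 → 2×11, cost 2·15·11 = 330; (W₁ × (W₂ × W₃)): 27×2 by 2×11 → 27×11, cost 27·2·11 = 594; cumulative 924. Total 924.
Order II = ((W₁ × W₂) × W₃): (W₁ × W₂): 27×2 by 2×15 → 27×15, cost 27·2·15 = 810; ((W₁ × W₂) × W₃): 27×15 by 15×11 → 27×11, cost 27·15·11 = 4455; cumulative 5265. Total 5265.
Difference: |924 − 5265| = 4341.

4341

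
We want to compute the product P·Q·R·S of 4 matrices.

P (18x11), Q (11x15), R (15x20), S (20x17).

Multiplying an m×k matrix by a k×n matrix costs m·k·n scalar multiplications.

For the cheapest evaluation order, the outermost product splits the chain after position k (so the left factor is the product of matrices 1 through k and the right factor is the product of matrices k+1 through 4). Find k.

Adjacent pairs: PQ = 18·11·15 = 2970; QR = 11·15·20 = 3300; RS = 15·20·17 = 5100.
Length 3: P..R: k=1: 0+3300+18·11·20=7260; k=2: 2970+0+18·15·20=8370 → min 7260 | Q..S: k=2: 0+5100+11·15·17=7905; k=3: 3300+0+11·20·17=7040 → min 7040.
Top-level splits: k=1: (P..P)·(Q..S) → 0+7040+18·11·17 = 10406; k=2: (P..Q)·(R..S) → 2970+5100+18·15·17 = 12660; k=3: (P..R)·(S..S) → 7260+0+18·20·17 = 13380.
Best split is after P, i.e. k = 1.

1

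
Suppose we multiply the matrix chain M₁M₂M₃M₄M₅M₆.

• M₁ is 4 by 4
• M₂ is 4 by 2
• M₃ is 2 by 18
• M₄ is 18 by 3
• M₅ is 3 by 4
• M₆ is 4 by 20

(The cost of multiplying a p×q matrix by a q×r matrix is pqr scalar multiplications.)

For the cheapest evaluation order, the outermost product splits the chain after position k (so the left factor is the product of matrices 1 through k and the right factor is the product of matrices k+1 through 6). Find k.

2

Adjacent pairs: M₁M₂ = 4·4·2 = 32; M₂M₃ = 4·2·18 = 144; M₃M₄ = 2·18·3 = 108; M₄M₅ = 18·3·4 = 216; M₅M₆ = 3·4·20 = 240.
Length 3: M₁..M₃: k=1: 0+144+4·4·18=432; k=2: 32+0+4·2·18=176 → min 176 | M₂..M₄: k=2: 0+108+4·2·3=132; k=3: 144+0+4·18·3=360 → min 132 | M₃..M₅: k=3: 0+216+2·18·4=360; k=4: 108+0+2·3·4=132 → min 132 | M₄..M₆: k=4: 0+240+18·3·20=1320; k=5: 216+0+18·4·20=1656 → min 1320.
Length 4: M₁..M₄: k=1: 0+132+4·4·3=180; k=2: 32+108+4·2·3=164; k=3: 176+0+4·18·3=392 → min 164 | M₂..M₅: k=2: 0+132+4·2·4=164; k=3: 144+216+4·18·4=648; k=4: 132+0+4·3·4=180 → min 164 | M₃..M₆: k=3: 0+1320+2·18·20=2040; k=4: 108+240+2·3·20=468; k=5: 132+0+2·4·20=292 → min 292.
Length 5: M₁..M₅: k=1: 0+164+4·4·4=228; k=2: 32+132+4·2·4=196; k=3: 176+216+4·18·4=680; k=4: 164+0+4·3·4=212 → min 196 | M₂..M₆: k=2: 0+292+4·2·20=452; k=3: 144+1320+4·18·20=2904; k=4: 132+240+4·3·20=612; k=5: 164+0+4·4·20=484 → min 452.
Top-level splits: k=1: (M₁..M₁)·(M₂..M₆) → 0+452+4·4·20 = 772; k=2: (M₁..M₂)·(M₃..M₆) → 32+292+4·2·20 = 484; k=3: (M₁..M₃)·(M₄..M₆) → 176+1320+4·18·20 = 2936; k=4: (M₁..M₄)·(M₅..M₆) → 164+240+4·3·20 = 644; k=5: (M₁..M₅)·(M₆..M₆) → 196+0+4·4·20 = 516.
Best split is after M₂, i.e. k = 2.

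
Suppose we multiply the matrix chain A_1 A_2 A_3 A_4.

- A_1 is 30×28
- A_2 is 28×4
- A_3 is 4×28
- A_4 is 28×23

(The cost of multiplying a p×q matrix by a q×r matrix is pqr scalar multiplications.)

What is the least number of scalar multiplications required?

Adjacent pairs: A_1A_2 = 30·28·4 = 3360; A_2A_3 = 28·4·28 = 3136; A_3A_4 = 4·28·23 = 2576.
Length 3: A_1..A_3: k=1: 0+3136+30·28·28=26656; k=2: 3360+0+30·4·28=6720 → min 6720 | A_2..A_4: k=2: 0+2576+28·4·23=5152; k=3: 3136+0+28·28·23=21168 → min 5152.
Length 4: A_1..A_4: k=1: 0+5152+30·28·23=24472; k=2: 3360+2576+30·4·23=8696; k=3: 6720+0+30·28·23=26040 → min 8696.
Optimal order: ((A_1 A_2) (A_3 A_4)) with cost 8696.

8696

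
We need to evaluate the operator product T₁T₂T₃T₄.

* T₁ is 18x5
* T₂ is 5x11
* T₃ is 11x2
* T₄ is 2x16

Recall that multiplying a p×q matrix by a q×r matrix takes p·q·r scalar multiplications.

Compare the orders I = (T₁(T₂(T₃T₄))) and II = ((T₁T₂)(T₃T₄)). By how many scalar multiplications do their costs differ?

Order I = (T₁(T₂(T₃T₄))): (T₃T₄): 11×2 by 2×16 → 11×16, cost 11·2·16 = 352; (T₂(T₃T₄)): 5×11 by 11×16 → 5×16, cost 5·11·16 = 880; cumulative 1232; (T₁(T₂(T₃T₄))): 18×5 by 5×16 → 18×16, cost 18·5·16 = 1440; cumulative 2672. Total 2672.
Order II = ((T₁T₂)(T₃T₄)): (T₁T₂): 18×5 by 5×11 → 18×11, cost 18·5·11 = 990; (T₃T₄): 11×2 by 2×16 → 11×16, cost 11·2·16 = 352; ((T₁T₂)(T₃T₄)): 18×11 by 11×16 → 18×16, cost 18·11·16 = 3168; cumulative 4510. Total 4510.
Difference: |2672 − 4510| = 1838.

1838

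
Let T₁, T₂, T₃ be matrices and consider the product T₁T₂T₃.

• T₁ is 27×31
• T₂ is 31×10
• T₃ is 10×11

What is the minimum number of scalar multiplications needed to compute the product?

Order (T₁(T₂T₃)): (T₂T₃): 31×10 by 10×11 → 31×11, cost 31·10·11 = 3410; (T₁(T₂T₃)): 27×31 by 31×11 → 27×11, cost 27·31·11 = 9207; cumulative 12617. Total 12617.
Order ((T₁T₂)T₃): (T₁T₂): 27×31 by 31×10 → 27×10, cost 27·31·10 = 8370; ((T₁T₂)T₃): 27×10 by 10×11 → 27×11, cost 27·10·11 = 2970; cumulative 11340. Total 11340.
Minimum: 11340.

11340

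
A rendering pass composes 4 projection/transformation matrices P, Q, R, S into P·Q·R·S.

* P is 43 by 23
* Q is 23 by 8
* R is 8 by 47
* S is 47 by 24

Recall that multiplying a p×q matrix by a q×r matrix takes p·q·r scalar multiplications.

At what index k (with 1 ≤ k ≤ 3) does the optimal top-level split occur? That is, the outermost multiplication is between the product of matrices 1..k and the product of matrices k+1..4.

Adjacent pairs: PQ = 43·23·8 = 7912; QR = 23·8·47 = 8648; RS = 8·47·24 = 9024.
Length 3: P..R: k=1: 0+8648+43·23·47=55131; k=2: 7912+0+43·8·47=24080 → min 24080 | Q..S: k=2: 0+9024+23·8·24=13440; k=3: 8648+0+23·47·24=34592 → min 13440.
Top-level splits: k=1: (P..P)·(Q..S) → 0+13440+43·23·24 = 37176; k=2: (P..Q)·(R..S) → 7912+9024+43·8·24 = 25192; k=3: (P..R)·(S..S) → 24080+0+43·47·24 = 72584.
Best split is after Q, i.e. k = 2.

2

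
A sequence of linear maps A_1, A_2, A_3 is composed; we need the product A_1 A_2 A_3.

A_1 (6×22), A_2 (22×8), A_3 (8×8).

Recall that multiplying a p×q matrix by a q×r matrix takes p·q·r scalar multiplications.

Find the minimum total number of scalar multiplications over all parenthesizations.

Order (A_1 (A_2 A_3)): (A_2 A_3): 22×8 by 8×8 → 22×8, cost 22·8·8 = 1408; (A_1 (A_2 A_3)): 6×22 by 22×8 → 6×8, cost 6·22·8 = 1056; cumulative 2464. Total 2464.
Order ((A_1 A_2) A_3): (A_1 A_2): 6×22 by 22×8 → 6×8, cost 6·22·8 = 1056; ((A_1 A_2) A_3): 6×8 by 8×8 → 6×8, cost 6·8·8 = 384; cumulative 1440. Total 1440.
Minimum: 1440.

1440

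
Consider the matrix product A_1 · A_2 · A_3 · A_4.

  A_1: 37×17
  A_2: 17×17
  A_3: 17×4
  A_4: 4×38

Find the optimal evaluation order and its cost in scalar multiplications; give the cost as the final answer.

Adjacent pairs: A_1A_2 = 37·17·17 = 10693; A_2A_3 = 17·17·4 = 1156; A_3A_4 = 17·4·38 = 2584.
Length 3: A_1..A_3: k=1: 0+1156+37·17·4=3672; k=2: 10693+0+37·17·4=13209 → min 3672 | A_2..A_4: k=2: 0+2584+17·17·38=13566; k=3: 1156+0+17·4·38=3740 → min 3740.
Length 4: A_1..A_4: k=1: 0+3740+37·17·38=27642; k=2: 10693+2584+37·17·38=37179; k=3: 3672+0+37·4·38=9296 → min 9296.
Optimal parenthesization: ((A_1 · (A_2 · A_3)) · A_4) with cost 9296.

9296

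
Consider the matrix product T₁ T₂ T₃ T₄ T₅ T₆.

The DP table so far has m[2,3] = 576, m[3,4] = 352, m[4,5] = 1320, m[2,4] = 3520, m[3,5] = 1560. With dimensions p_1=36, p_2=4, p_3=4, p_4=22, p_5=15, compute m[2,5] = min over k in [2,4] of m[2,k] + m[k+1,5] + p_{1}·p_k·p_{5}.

3720

m[2,5] = min over k∈[2,4] of m[2,k]+m[k+1,5]+p_{1}·p_k·p_{5}.
k=2: 0 + 1560 + 36·4·15 = 3720; k=3: 576 + 1320 + 36·4·15 = 4056; k=4: 3520 + 0 + 36·22·15 = 15400.
Minimum: 3720 at k=2.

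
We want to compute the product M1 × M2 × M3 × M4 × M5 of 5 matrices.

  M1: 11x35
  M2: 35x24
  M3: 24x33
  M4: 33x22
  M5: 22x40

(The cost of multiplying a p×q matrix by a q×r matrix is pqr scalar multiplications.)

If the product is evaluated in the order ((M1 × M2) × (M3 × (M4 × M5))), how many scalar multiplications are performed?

80520

(M1 × M2): 11×35 by 35×24 → 11×24, cost 11·35·24 = 9240
(M4 × M5): 33×22 by 22×40 → 33×40, cost 33·22·40 = 29040
(M3 × (M4 × M5)): 24×33 by 33×40 → 24×40, cost 24·33·40 = 31680; cumulative 60720
((M1 × M2) × (M3 × (M4 × M5))): 11×24 by 24×40 → 11×40, cost 11·24·40 = 10560; cumulative 80520
Total: 80520 scalar multiplications.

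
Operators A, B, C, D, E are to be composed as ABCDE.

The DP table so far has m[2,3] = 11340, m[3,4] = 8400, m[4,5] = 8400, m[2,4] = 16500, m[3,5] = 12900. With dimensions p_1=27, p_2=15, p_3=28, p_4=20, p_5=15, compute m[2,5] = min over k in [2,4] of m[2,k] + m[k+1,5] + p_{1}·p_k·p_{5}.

m[2,5] = min over k∈[2,4] of m[2,k]+m[k+1,5]+p_{1}·p_k·p_{5}.
k=2: 0 + 12900 + 27·15·15 = 18975; k=3: 11340 + 8400 + 27·28·15 = 31080; k=4: 16500 + 0 + 27·20·15 = 24600.
Minimum: 18975 at k=2.

18975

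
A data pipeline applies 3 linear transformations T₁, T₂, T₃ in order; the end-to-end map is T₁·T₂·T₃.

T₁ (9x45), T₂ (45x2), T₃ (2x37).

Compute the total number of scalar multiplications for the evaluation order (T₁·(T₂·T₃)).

18315

(T₂·T₃): 45×2 by 2×37 → 45×37, cost 45·2·37 = 3330
(T₁·(T₂·T₃)): 9×45 by 45×37 → 9×37, cost 9·45·37 = 14985; cumulative 18315
Total: 18315 scalar multiplications.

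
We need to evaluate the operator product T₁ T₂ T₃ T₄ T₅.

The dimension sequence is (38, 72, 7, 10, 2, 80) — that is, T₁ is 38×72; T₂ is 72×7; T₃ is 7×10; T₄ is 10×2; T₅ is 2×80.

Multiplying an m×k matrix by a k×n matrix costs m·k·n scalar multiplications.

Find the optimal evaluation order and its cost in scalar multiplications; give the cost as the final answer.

12700

Adjacent pairs: T₁T₂ = 38·72·7 = 19152; T₂T₃ = 72·7·10 = 5040; T₃T₄ = 7·10·2 = 140; T₄T₅ = 10·2·80 = 1600.
Length 3: T₁..T₃: k=1: 0+5040+38·72·10=32400; k=2: 19152+0+38·7·10=21812 → min 21812 | T₂..T₄: k=2: 0+140+72·7·2=1148; k=3: 5040+0+72·10·2=6480 → min 1148 | T₃..T₅: k=3: 0+1600+7·10·80=7200; k=4: 140+0+7·2·80=1260 → min 1260.
Length 4: T₁..T₄: k=1: 0+1148+38·72·2=6620; k=2: 19152+140+38·7·2=19824; k=3: 21812+0+38·10·2=22572 → min 6620 | T₂..T₅: k=2: 0+1260+72·7·80=41580; k=3: 5040+1600+72·10·80=64240; k=4: 1148+0+72·2·80=12668 → min 12668.
Length 5: T₁..T₅: k=1: 0+12668+38·72·80=231548; k=2: 19152+1260+38·7·80=41692; k=3: 21812+1600+38·10·80=53812; k=4: 6620+0+38·2·80=12700 → min 12700.
Optimal parenthesization: ((T₁ (T₂ (T₃ T₄))) T₅) with cost 12700.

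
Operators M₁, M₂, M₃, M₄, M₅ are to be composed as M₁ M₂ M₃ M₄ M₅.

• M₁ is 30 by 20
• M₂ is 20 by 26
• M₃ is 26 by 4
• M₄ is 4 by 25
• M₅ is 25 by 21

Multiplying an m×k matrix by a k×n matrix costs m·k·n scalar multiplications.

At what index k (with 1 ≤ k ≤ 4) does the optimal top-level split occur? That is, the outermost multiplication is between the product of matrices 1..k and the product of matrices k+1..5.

Adjacent pairs: M₁M₂ = 30·20·26 = 15600; M₂M₃ = 20·26·4 = 2080; M₃M₄ = 26·4·25 = 2600; M₄M₅ = 4·25·21 = 2100.
Length 3: M₁..M₃: k=1: 0+2080+30·20·4=4480; k=2: 15600+0+30·26·4=18720 → min 4480 | M₂..M₄: k=2: 0+2600+20·26·25=15600; k=3: 2080+0+20·4·25=4080 → min 4080 | M₃..M₅: k=3: 0+2100+26·4·21=4284; k=4: 2600+0+26·25·21=16250 → min 4284.
Length 4: M₁..M₄: k=1: 0+4080+30·20·25=19080; k=2: 15600+2600+30·26·25=37700; k=3: 4480+0+30·4·25=7480 → min 7480 | M₂..M₅: k=2: 0+4284+20·26·21=15204; k=3: 2080+2100+20·4·21=5860; k=4: 4080+0+20·25·21=14580 → min 5860.
Top-level splits: k=1: (M₁..M₁)·(M₂..M₅) → 0+5860+30·20·21 = 18460; k=2: (M₁..M₂)·(M₃..M₅) → 15600+4284+30·26·21 = 36264; k=3: (M₁..M₃)·(M₄..M₅) → 4480+2100+30·4·21 = 9100; k=4: (M₁..M₄)·(M₅..M₅) → 7480+0+30·25·21 = 23230.
Best split is after M₃, i.e. k = 3.

3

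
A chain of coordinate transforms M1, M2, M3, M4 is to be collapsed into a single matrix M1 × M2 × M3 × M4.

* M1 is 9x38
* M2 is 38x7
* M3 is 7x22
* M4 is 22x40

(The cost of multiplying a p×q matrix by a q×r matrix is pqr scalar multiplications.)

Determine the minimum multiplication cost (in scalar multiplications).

Adjacent pairs: M1M2 = 9·38·7 = 2394; M2M3 = 38·7·22 = 5852; M3M4 = 7·22·40 = 6160.
Length 3: M1..M3: k=1: 0+5852+9·38·22=13376; k=2: 2394+0+9·7·22=3780 → min 3780 | M2..M4: k=2: 0+6160+38·7·40=16800; k=3: 5852+0+38·22·40=39292 → min 16800.
Length 4: M1..M4: k=1: 0+16800+9·38·40=30480; k=2: 2394+6160+9·7·40=11074; k=3: 3780+0+9·22·40=11700 → min 11074.
Optimal order: ((M1 × M2) × (M3 × M4)) with cost 11074.

11074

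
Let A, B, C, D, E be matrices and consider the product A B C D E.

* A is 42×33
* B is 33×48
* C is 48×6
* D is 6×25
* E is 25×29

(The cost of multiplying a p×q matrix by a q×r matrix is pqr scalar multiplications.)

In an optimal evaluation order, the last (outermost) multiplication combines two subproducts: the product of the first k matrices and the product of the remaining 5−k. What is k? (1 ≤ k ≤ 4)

Adjacent pairs: AB = 42·33·48 = 66528; BC = 33·48·6 = 9504; CD = 48·6·25 = 7200; DE = 6·25·29 = 4350.
Length 3: A..C: k=1: 0+9504+42·33·6=17820; k=2: 66528+0+42·48·6=78624 → min 17820 | B..D: k=2: 0+7200+33·48·25=46800; k=3: 9504+0+33·6·25=14454 → min 14454 | C..E: k=3: 0+4350+48·6·29=12702; k=4: 7200+0+48·25·29=42000 → min 12702.
Length 4: A..D: k=1: 0+14454+42·33·25=49104; k=2: 66528+7200+42·48·25=124128; k=3: 17820+0+42·6·25=24120 → min 24120 | B..E: k=2: 0+12702+33·48·29=58638; k=3: 9504+4350+33·6·29=19596; k=4: 14454+0+33·25·29=38379 → min 19596.
Top-level splits: k=1: (A..A)·(B..E) → 0+19596+42·33·29 = 59790; k=2: (A..B)·(C..E) → 66528+12702+42·48·29 = 137694; k=3: (A..C)·(D..E) → 17820+4350+42·6·29 = 29478; k=4: (A..D)·(E..E) → 24120+0+42·25·29 = 54570.
Best split is after C, i.e. k = 3.

3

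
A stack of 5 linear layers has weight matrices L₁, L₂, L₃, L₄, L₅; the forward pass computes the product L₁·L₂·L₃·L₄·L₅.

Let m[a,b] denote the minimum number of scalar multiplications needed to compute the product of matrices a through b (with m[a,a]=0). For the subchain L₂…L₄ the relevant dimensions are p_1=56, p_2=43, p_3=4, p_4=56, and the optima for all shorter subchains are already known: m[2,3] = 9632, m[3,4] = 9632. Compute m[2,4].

m[2,4] = min over k∈[2,3] of m[2,k]+m[k+1,4]+p_{1}·p_k·p_{4}.
k=2: 0 + 9632 + 56·43·56 = 144480; k=3: 9632 + 0 + 56·4·56 = 22176.
Minimum: 22176 at k=3.

22176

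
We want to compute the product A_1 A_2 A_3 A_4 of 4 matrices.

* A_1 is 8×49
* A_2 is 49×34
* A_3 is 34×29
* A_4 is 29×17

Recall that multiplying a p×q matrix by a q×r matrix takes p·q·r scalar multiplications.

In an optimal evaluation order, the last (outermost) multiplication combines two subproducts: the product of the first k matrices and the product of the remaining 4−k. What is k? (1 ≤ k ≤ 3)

3

Adjacent pairs: A_1A_2 = 8·49·34 = 13328; A_2A_3 = 49·34·29 = 48314; A_3A_4 = 34·29·17 = 16762.
Length 3: A_1..A_3: k=1: 0+48314+8·49·29=59682; k=2: 13328+0+8·34·29=21216 → min 21216 | A_2..A_4: k=2: 0+16762+49·34·17=45084; k=3: 48314+0+49·29·17=72471 → min 45084.
Top-level splits: k=1: (A_1..A_1)·(A_2..A_4) → 0+45084+8·49·17 = 51748; k=2: (A_1..A_2)·(A_3..A_4) → 13328+16762+8·34·17 = 34714; k=3: (A_1..A_3)·(A_4..A_4) → 21216+0+8·29·17 = 25160.
Best split is after A_3, i.e. k = 3.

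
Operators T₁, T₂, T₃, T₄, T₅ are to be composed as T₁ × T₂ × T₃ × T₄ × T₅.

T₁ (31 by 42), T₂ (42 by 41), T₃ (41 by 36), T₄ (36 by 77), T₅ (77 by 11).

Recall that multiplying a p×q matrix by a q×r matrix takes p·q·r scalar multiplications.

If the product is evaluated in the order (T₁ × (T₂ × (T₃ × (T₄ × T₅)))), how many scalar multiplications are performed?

79992

(T₄ × T₅): 36×77 by 77×11 → 36×11, cost 36·77·11 = 30492
(T₃ × (T₄ × T₅)): 41×36 by 36×11 → 41×11, cost 41·36·11 = 16236; cumulative 46728
(T₂ × (T₃ × (T₄ × T₅))): 42×41 by 41×11 → 42×11, cost 42·41·11 = 18942; cumulative 65670
(T₁ × (T₂ × (T₃ × (T₄ × T₅)))): 31×42 by 42×11 → 31×11, cost 31·42·11 = 14322; cumulative 79992
Total: 79992 scalar multiplications.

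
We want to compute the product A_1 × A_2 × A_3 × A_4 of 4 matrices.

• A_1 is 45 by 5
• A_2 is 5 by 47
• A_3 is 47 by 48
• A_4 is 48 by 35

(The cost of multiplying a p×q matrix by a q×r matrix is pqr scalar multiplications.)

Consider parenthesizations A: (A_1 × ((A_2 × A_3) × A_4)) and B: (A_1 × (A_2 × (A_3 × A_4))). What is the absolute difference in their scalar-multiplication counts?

Order A = (A_1 × ((A_2 × A_3) × A_4)): (A_2 × A_3): 5×47 by 47×48 → 5×48, cost 5·47·48 = 11280; ((A_2 × A_3) × A_4): 5×48 by 48×35 → 5×35, cost 5·48·35 = 8400; cumulative 19680; (A_1 × ((A_2 × A_3) × A_4)): 45×5 by 5×35 → 45×35, cost 45·5·35 = 7875; cumulative 27555. Total 27555.
Order B = (A_1 × (A_2 × (A_3 × A_4))): (A_3 × A_4): 47×48 by 48×35 → 47×35, cost 47·48·35 = 78960; (A_2 × (A_3 × A_4)): 5×47 by 47×35 → 5×35, cost 5·47·35 = 8225; cumulative 87185; (A_1 × (A_2 × (A_3 × A_4))): 45×5 by 5×35 → 45×35, cost 45·5·35 = 7875; cumulative 95060. Total 95060.
Difference: |27555 − 95060| = 67505.

67505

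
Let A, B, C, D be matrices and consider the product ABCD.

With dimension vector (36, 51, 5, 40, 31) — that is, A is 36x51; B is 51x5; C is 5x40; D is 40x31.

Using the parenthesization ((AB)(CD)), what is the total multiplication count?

20960

(AB): 36×51 by 51×5 → 36×5, cost 36·51·5 = 9180
(CD): 5×40 by 40×31 → 5×31, cost 5·40·31 = 6200
((AB)(CD)): 36×5 by 5×31 → 36×31, cost 36·5·31 = 5580; cumulative 20960
Total: 20960 scalar multiplications.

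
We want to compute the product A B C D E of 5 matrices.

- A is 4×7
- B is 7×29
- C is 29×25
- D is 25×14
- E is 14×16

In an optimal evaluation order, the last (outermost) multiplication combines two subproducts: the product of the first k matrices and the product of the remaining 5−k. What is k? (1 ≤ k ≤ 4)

4

Adjacent pairs: AB = 4·7·29 = 812; BC = 7·29·25 = 5075; CD = 29·25·14 = 10150; DE = 25·14·16 = 5600.
Length 3: A..C: k=1: 0+5075+4·7·25=5775; k=2: 812+0+4·29·25=3712 → min 3712 | B..D: k=2: 0+10150+7·29·14=12992; k=3: 5075+0+7·25·14=7525 → min 7525 | C..E: k=3: 0+5600+29·25·16=17200; k=4: 10150+0+29·14·16=16646 → min 16646.
Length 4: A..D: k=1: 0+7525+4·7·14=7917; k=2: 812+10150+4·29·14=12586; k=3: 3712+0+4·25·14=5112 → min 5112 | B..E: k=2: 0+16646+7·29·16=19894; k=3: 5075+5600+7·25·16=13475; k=4: 7525+0+7·14·16=9093 → min 9093.
Top-level splits: k=1: (A..A)·(B..E) → 0+9093+4·7·16 = 9541; k=2: (A..B)·(C..E) → 812+16646+4·29·16 = 19314; k=3: (A..C)·(D..E) → 3712+5600+4·25·16 = 10912; k=4: (A..D)·(E..E) → 5112+0+4·14·16 = 6008.
Best split is after D, i.e. k = 4.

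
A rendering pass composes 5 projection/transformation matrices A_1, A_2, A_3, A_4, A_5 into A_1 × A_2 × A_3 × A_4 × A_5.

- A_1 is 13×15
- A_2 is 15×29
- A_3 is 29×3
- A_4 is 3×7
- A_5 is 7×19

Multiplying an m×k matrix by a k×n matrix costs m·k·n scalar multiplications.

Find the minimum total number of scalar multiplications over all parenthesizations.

3030

Adjacent pairs: A_1A_2 = 13·15·29 = 5655; A_2A_3 = 15·29·3 = 1305; A_3A_4 = 29·3·7 = 609; A_4A_5 = 3·7·19 = 399.
Length 3: A_1..A_3: k=1: 0+1305+13·15·3=1890; k=2: 5655+0+13·29·3=6786 → min 1890 | A_2..A_4: k=2: 0+609+15·29·7=3654; k=3: 1305+0+15·3·7=1620 → min 1620 | A_3..A_5: k=3: 0+399+29·3·19=2052; k=4: 609+0+29·7·19=4466 → min 2052.
Length 4: A_1..A_4: k=1: 0+1620+13·15·7=2985; k=2: 5655+609+13·29·7=8903; k=3: 1890+0+13·3·7=2163 → min 2163 | A_2..A_5: k=2: 0+2052+15·29·19=10317; k=3: 1305+399+15·3·19=2559; k=4: 1620+0+15·7·19=3615 → min 2559.
Length 5: A_1..A_5: k=1: 0+2559+13·15·19=6264; k=2: 5655+2052+13·29·19=14870; k=3: 1890+399+13·3·19=3030; k=4: 2163+0+13·7·19=3892 → min 3030.
Optimal order: ((A_1 × (A_2 × A_3)) × (A_4 × A_5)) with cost 3030.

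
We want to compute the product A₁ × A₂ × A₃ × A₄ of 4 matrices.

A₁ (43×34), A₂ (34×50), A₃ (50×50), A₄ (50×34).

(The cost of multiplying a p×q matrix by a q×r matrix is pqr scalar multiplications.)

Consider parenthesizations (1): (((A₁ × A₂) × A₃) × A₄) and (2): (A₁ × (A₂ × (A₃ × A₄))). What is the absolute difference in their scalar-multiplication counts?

61192

Order (1) = (((A₁ × A₂) × A₃) × A₄): (A₁ × A₂): 43×34 by 34×50 → 43×50, cost 43·34·50 = 73100; ((A₁ × A₂) × A₃): 43×50 by 50×50 → 43×50, cost 43·50·50 = 107500; cumulative 180600; (((A₁ × A₂) × A₃) × A₄): 43×50 by 50×34 → 43×34, cost 43·50·34 = 73100; cumulative 253700. Total 253700.
Order (2) = (A₁ × (A₂ × (A₃ × A₄))): (A₃ × A₄): 50×50 by 50×34 → 50×34, cost 50·50·34 = 85000; (A₂ × (A₃ × A₄)): 34×50 by 50×34 → 34×34, cost 34·50·34 = 57800; cumulative 142800; (A₁ × (A₂ × (A₃ × A₄))): 43×34 by 34×34 → 43×34, cost 43·34·34 = 49708; cumulative 192508. Total 192508.
Difference: |253700 − 192508| = 61192.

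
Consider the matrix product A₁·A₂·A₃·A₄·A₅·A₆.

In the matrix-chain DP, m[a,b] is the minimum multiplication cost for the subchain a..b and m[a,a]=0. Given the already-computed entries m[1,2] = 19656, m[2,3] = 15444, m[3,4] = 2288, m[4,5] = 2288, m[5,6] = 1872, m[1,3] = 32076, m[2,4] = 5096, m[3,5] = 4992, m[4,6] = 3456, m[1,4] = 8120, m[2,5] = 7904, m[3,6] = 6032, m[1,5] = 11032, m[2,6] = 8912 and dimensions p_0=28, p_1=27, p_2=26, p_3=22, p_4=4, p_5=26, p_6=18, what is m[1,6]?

12008

m[1,6] = min over k∈[1,5] of m[1,k]+m[k+1,6]+p_{0}·p_k·p_{6}.
k=1: 0 + 8912 + 28·27·18 = 22520; k=2: 19656 + 6032 + 28·26·18 = 38792; k=3: 32076 + 3456 + 28·22·18 = 46620; k=4: 8120 + 1872 + 28·4·18 = 12008; k=5: 11032 + 0 + 28·26·18 = 24136.
Minimum: 12008 at k=4.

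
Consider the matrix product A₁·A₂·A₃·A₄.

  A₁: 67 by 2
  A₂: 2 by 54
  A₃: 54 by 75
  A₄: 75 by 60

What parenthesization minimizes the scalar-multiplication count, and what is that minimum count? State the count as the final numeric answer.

Adjacent pairs: A₁A₂ = 67·2·54 = 7236; A₂A₃ = 2·54·75 = 8100; A₃A₄ = 54·75·60 = 243000.
Length 3: A₁..A₃: k=1: 0+8100+67·2·75=18150; k=2: 7236+0+67·54·75=278586 → min 18150 | A₂..A₄: k=2: 0+243000+2·54·60=249480; k=3: 8100+0+2·75·60=17100 → min 17100.
Length 4: A₁..A₄: k=1: 0+17100+67·2·60=25140; k=2: 7236+243000+67·54·60=467316; k=3: 18150+0+67·75·60=319650 → min 25140.
Optimal parenthesization: (A₁·((A₂·A₃)·A₄)) with cost 25140.

25140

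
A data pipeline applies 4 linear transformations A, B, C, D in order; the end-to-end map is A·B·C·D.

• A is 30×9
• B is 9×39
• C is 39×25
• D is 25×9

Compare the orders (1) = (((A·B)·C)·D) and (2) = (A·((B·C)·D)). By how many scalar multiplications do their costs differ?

Order (1) = (((A·B)·C)·D): (A·B): 30×9 by 9×39 → 30×39, cost 30·9·39 = 10530; ((A·B)·C): 30×39 by 39×25 → 30×25, cost 30·39·25 = 29250; cumulative 39780; (((A·B)·C)·D): 30×25 by 25×9 → 30×9, cost 30·25·9 = 6750; cumulative 46530. Total 46530.
Order (2) = (A·((B·C)·D)): (B·C): 9×39 by 39×25 → 9×25, cost 9·39·25 = 8775; ((B·C)·D): 9×25 by 25×9 → 9×9, cost 9·25·9 = 2025; cumulative 10800; (A·((B·C)·D)): 30×9 by 9×9 → 30×9, cost 30·9·9 = 2430; cumulative 13230. Total 13230.
Difference: |46530 − 13230| = 33300.

33300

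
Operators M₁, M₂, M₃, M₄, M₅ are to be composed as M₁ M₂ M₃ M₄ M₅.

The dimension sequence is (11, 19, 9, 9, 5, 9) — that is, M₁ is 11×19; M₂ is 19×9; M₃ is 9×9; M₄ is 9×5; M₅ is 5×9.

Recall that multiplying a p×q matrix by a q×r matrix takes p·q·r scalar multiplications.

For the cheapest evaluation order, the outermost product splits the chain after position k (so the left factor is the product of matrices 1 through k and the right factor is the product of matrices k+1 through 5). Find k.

4

Adjacent pairs: M₁M₂ = 11·19·9 = 1881; M₂M₃ = 19·9·9 = 1539; M₃M₄ = 9·9·5 = 405; M₄M₅ = 9·5·9 = 405.
Length 3: M₁..M₃: k=1: 0+1539+11·19·9=3420; k=2: 1881+0+11·9·9=2772 → min 2772 | M₂..M₄: k=2: 0+405+19·9·5=1260; k=3: 1539+0+19·9·5=2394 → min 1260 | M₃..M₅: k=3: 0+405+9·9·9=1134; k=4: 405+0+9·5·9=810 → min 810.
Length 4: M₁..M₄: k=1: 0+1260+11·19·5=2305; k=2: 1881+405+11·9·5=2781; k=3: 2772+0+11·9·5=3267 → min 2305 | M₂..M₅: k=2: 0+810+19·9·9=2349; k=3: 1539+405+19·9·9=3483; k=4: 1260+0+19·5·9=2115 → min 2115.
Top-level splits: k=1: (M₁..M₁)·(M₂..M₅) → 0+2115+11·19·9 = 3996; k=2: (M₁..M₂)·(M₃..M₅) → 1881+810+11·9·9 = 3582; k=3: (M₁..M₃)·(M₄..M₅) → 2772+405+11·9·9 = 4068; k=4: (M₁..M₄)·(M₅..M₅) → 2305+0+11·5·9 = 2800.
Best split is after M₄, i.e. k = 4.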